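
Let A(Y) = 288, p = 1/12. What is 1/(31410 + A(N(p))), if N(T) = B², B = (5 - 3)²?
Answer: 1/31698 ≈ 3.1548e-5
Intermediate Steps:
p = 1/12 ≈ 0.083333
B = 4 (B = 2² = 4)
N(T) = 16 (N(T) = 4² = 16)
1/(31410 + A(N(p))) = 1/(31410 + 288) = 1/31698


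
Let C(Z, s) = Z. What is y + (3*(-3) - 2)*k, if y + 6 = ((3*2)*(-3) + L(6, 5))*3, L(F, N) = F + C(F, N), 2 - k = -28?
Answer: -354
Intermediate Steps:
k = 30 (k = 2 - 1*(-28) = 2 + 28 = 30)
L(F, N) = 2*F (L(F, N) = F + F = 2*F)
y = -24 (y = -6 + ((3*2)*(-3) + 2*6)*3 = -6 + (6*(-3) + 12)*3 = -6 + (-18 + 12)*3 = -6 - 6*3 = -6 - 18 = -24)
y + (3*(-3) - 2)*k = -24 + (3*(-3) - 2)*30 = -24 + (-9 - 2)*30 = -24 - 11*30 = -24 - 330 = -354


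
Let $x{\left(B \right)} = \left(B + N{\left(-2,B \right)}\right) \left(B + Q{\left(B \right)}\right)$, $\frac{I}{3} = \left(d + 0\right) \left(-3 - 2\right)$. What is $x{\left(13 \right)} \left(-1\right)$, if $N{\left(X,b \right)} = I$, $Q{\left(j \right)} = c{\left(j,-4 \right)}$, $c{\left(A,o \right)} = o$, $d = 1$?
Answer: $18$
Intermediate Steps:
$I = -15$ ($I = 3 \left(1 + 0\right) \left(-3 - 2\right) = 3 \cdot 1 \left(-5\right) = 3 \left(-5\right) = -15$)
$Q{\left(j \right)} = -4$
$N{\left(X,b \right)} = -15$
$x{\left(B \right)} = \left(-15 + B\right) \left(-4 + B\right)$ ($x{\left(B \right)} = \left(B - 15\right) \left(B - 4\right) = \left(-15 + B\right) \left(-4 + B\right)$)
$x{\left(13 \right)} \left(-1\right) = \left(60 + 13^{2} - 247\right) \left(-1\right) = \left(60 + 169 - 247\right) \left(-1\right) = \left(-18\right) \left(-1\right) = 18$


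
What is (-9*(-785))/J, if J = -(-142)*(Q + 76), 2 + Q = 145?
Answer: 2355/10366 ≈ 0.22719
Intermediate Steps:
Q = 143 (Q = -2 + 145 = 143)
J = 31098 (J = -(-142)*(143 + 76) = -(-142)*219 = -1*(-31098) = 31098)
(-9*(-785))/J = -9*(-785)/31098 = 7065*(1/31098) = 2355/10366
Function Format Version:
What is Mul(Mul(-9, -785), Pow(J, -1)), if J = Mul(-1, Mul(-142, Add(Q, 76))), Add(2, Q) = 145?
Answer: Rational(2355, 10366) ≈ 0.22719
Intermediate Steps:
Q = 143 (Q = Add(-2, 145) = 143)
J = 31098 (J = Mul(-1, Mul(-142, Add(143, 76))) = Mul(-1, Mul(-142, 219)) = Mul(-1, -31098) = 31098)
Mul(Mul(-9, -785), Pow(J, -1)) = Mul(Mul(-9, -785), Pow(31098, -1)) = Mul(7065, Rational(1, 31098)) = Rational(2355, 10366)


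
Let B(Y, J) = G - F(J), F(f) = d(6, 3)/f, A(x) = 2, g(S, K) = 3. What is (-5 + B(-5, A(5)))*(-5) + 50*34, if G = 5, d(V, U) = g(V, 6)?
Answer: 3415/2 ≈ 1707.5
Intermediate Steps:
d(V, U) = 3
F(f) = 3/f
B(Y, J) = 5 - 3/J
(-5 + B(-5, A(5)))*(-5) + 50*34 = (-5 + (5 - 3/2))*(-5) + 50*34 = (-5 + (5 - 3*½))*(-5) + 1700 = (-5 + (5 - 3/2))*(-5) + 1700 = (-5 + 7/2)*(-5) + 1700 = -3/2*(-5) + 1700 = 15/2 + 1700 = 3415/2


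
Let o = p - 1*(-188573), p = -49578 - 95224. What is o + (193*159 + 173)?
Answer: 74631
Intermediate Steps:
p = -144802
o = 43771 (o = -144802 - 1*(-188573) = -144802 + 188573 = 43771)
o + (193*159 + 173) = 43771 + (193*159 + 173) = 43771 + (30687 + 173) = 43771 + 30860 = 74631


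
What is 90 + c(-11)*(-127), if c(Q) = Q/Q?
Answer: -37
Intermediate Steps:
c(Q) = 1
90 + c(-11)*(-127) = 90 + 1*(-127) = 90 - 127 = -37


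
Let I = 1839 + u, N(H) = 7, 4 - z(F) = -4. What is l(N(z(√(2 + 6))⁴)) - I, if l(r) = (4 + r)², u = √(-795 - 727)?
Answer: -1718 - I*√1522 ≈ -1718.0 - 39.013*I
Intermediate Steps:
u = I*√1522 (u = √(-1522) = I*√1522 ≈ 39.013*I)
z(F) = 8 (z(F) = 4 - 1*(-4) = 4 + 4 = 8)
I = 1839 + I*√1522 ≈ 1839.0 + 39.013*I
l(N(z(√(2 + 6))⁴)) - I = (4 + 7)² - (1839 + I*√1522) = 11² + (-1839 - I*√1522) = 121 + (-1839 - I*√1522) = -1718 - I*√1522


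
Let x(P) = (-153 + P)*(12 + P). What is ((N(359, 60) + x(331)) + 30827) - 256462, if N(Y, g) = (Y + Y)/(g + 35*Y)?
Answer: -2077834407/12625 ≈ -1.6458e+5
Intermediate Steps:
N(Y, g) = 2*Y/(g + 35*Y) (N(Y, g) = (2*Y)/(g + 35*Y) = 2*Y/(g + 35*Y))
((N(359, 60) + x(331)) + 30827) - 256462 = ((2*359/(60 + 35*359) + (-1836 + 331² - 141*331)) + 30827) - 256462 = ((2*359/(60 + 12565) + (-1836 + 109561 - 46671)) + 30827) - 256462 = ((2*359/12625 + 61054) + 30827) - 256462 = ((2*359*(1/12625) + 61054) + 30827) - 256462 = ((718/12625 + 61054) + 30827) - 256462 = (770807468/12625 + 30827) - 256462 = 1159998343/12625 - 256462 = -2077834407/12625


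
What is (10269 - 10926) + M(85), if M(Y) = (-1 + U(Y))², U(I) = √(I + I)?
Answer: -657 + (1 - √170)² ≈ -512.08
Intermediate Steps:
U(I) = √2*√I (U(I) = √(2*I) = √2*√I)
M(Y) = (-1 + √2*√Y)²
(10269 - 10926) + M(85) = (10269 - 10926) + (-1 + √2*√85)² = -657 + (-1 + √170)²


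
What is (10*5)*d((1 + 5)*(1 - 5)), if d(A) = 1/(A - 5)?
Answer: -50/29 ≈ -1.7241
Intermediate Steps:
d(A) = 1/(-5 + A)
(10*5)*d((1 + 5)*(1 - 5)) = (10*5)/(-5 + (1 + 5)*(1 - 5)) = 50/(-5 + 6*(-4)) = 50/(-5 - 24) = 50/(-29) = 50*(-1/29) = -50/29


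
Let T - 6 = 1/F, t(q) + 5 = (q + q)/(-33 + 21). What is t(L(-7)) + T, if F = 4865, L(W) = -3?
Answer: 14597/9730 ≈ 1.5002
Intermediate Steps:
t(q) = -5 - q/6 (t(q) = -5 + (q + q)/(-33 + 21) = -5 + (2*q)/(-12) = -5 + (2*q)*(-1/12) = -5 - q/6)
T = 29191/4865 (T = 6 + 1/4865 = 29191/4865 ≈ 6.0002)
t(L(-7)) + T = (-5 - ⅙*(-3)) + 29191/4865 = (-5 + ½) + 29191/4865 = -9/2 + 29191/4865 = 14597/9730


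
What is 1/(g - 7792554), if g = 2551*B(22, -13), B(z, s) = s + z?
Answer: -1/7769595 ≈ -1.2871e-7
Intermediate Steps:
g = 22959 (g = 2551*(-13 + 22) = 2551*9 = 22959)
1/(g - 7792554) = 1/(22959 - 7792554) = 1/(-7769595) = -1/7769595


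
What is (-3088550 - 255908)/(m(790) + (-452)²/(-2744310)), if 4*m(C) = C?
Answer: -9178229533980/541796921 ≈ -16940.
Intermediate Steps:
m(C) = C/4
(-3088550 - 255908)/(m(790) + (-452)²/(-2744310)) = (-3088550 - 255908)/((¼)*790 + (-452)²/(-2744310)) = -3344458/(395/2 + 204304*(-1/2744310)) = -3344458/(395/2 - 102152/1372155) = -3344458/541796921/2744310 = -3344458*2744310/541796921 = -9178229533980/541796921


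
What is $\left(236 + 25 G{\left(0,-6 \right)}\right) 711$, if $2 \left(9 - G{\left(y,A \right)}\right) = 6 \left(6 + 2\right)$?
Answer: $-98829$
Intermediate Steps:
$G{\left(y,A \right)} = -15$ ($G{\left(y,A \right)} = 9 - \frac{6 \left(6 + 2\right)}{2} = 9 - \frac{6 \cdot 8}{2} = 9 - 24 = -15$)
$\left(236 + 25 G{\left(0,-6 \right)}\right) 711 = \left(236 + 25 \left(-15\right)\right) 711 = \left(236 - 375\right) 711 = \left(-139\right) 711 = -98829$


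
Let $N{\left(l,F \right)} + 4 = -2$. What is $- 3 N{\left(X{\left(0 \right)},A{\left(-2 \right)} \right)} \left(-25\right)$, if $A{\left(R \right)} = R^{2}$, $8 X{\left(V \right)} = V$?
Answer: $-450$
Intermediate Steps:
$X{\left(V \right)} = \frac{V}{8}$
$N{\left(l,F \right)} = -6$ ($N{\left(l,F \right)} = -4 - 2 = -6$)
$- 3 N{\left(X{\left(0 \right)},A{\left(-2 \right)} \right)} \left(-25\right) = - 3 \left(-6\right) \left(-25\right) = - \left(-18\right) \left(-25\right) = \left(-1\right) 450 = -450$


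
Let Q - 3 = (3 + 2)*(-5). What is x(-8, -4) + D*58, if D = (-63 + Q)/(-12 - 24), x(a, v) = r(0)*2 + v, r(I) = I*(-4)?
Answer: 2393/18 ≈ 132.94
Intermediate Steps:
Q = -22 (Q = 3 + (3 + 2)*(-5) = 3 + 5*(-5) = 3 - 25 = -22)
r(I) = -4*I
x(a, v) = v (x(a, v) = -4*0*2 + v = 0*2 + v = 0 + v = v)
D = 85/36 (D = (-63 - 22)/(-12 - 24) = -85/(-36) = -85*(-1/36) = 85/36 ≈ 2.3611)
x(-8, -4) + D*58 = -4 + (85/36)*58 = -4 + 2465/18 = 2393/18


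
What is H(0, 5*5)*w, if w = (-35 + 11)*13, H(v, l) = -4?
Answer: 1248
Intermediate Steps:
w = -312 (w = -24*13 = -312)
H(0, 5*5)*w = -4*(-312) = 1248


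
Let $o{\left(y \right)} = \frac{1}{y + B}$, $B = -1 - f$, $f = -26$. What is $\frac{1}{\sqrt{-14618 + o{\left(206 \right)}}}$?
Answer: $- \frac{i \sqrt{780030867}}{3376757} \approx - 0.008271 i$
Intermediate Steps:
$B = 25$ ($B = -1 - -26 = -1 + 26 = 25$)
$o{\left(y \right)} = \frac{1}{25 + y}$ ($o{\left(y \right)} = \frac{1}{y + 25} = \frac{1}{25 + y}$)
$\frac{1}{\sqrt{-14618 + o{\left(206 \right)}}} = \frac{1}{\sqrt{-14618 + \frac{1}{25 + 206}}} = \frac{1}{\sqrt{-14618 + \frac{1}{231}}} = \frac{1}{\sqrt{- \frac{3376757}{231}}} = \frac{1}{\frac{1}{231} i \sqrt{780030867}} = - \frac{i \sqrt{780030867}}{3376757}$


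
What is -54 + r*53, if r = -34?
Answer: -1856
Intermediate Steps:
-54 + r*53 = -54 - 34*53 = -54 - 1802 = -1856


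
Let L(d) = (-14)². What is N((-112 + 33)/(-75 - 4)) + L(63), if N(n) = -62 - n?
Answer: 133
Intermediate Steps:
L(d) = 196
N((-112 + 33)/(-75 - 4)) + L(63) = (-62 - (-112 + 33)/(-75 - 4)) + 196 = (-62 - (-79)/(-79)) + 196 = (-62 - (-79)*(-1)/79) + 196 = (-62 - 1*1) + 196 = (-62 - 1) + 196 = -63 + 196 = 133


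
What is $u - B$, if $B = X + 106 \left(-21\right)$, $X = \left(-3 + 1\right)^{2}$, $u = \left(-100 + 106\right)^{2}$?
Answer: $2258$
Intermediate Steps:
$u = 36$ ($u = 6^{2} = 36$)
$X = 4$ ($X = \left(-2\right)^{2} = 4$)
$B = -2222$ ($B = 4 + 106 \left(-21\right) = 4 - 2226 = -2222$)
$u - B = 36 - -2222 = 36 + 2222 = 2258$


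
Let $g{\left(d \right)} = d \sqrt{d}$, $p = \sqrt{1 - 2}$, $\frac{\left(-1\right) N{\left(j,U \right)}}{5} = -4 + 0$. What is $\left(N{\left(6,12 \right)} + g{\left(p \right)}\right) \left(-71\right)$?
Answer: $-1420 - 71 i^{\frac{3}{2}} \approx -1369.8 - 50.205 i$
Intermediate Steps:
$N{\left(j,U \right)} = 20$ ($N{\left(j,U \right)} = - 5 \left(-4 + 0\right) = \left(-5\right) \left(-4\right) = 20$)
$p = i$ ($p = \sqrt{-1} = i \approx 1.0 i$)
$g{\left(d \right)} = d^{\frac{3}{2}}$
$\left(N{\left(6,12 \right)} + g{\left(p \right)}\right) \left(-71\right) = \left(20 + i^{\frac{3}{2}}\right) \left(-71\right) = -1420 - 71 i^{\frac{3}{2}}$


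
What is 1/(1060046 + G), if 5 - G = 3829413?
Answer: -1/2769362 ≈ -3.6109e-7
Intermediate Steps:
G = -3829408 (G = 5 - 1*3829413 = 5 - 3829413 = -3829408)
1/(1060046 + G) = 1/(1060046 - 3829408) = 1/(-2769362) = -1/2769362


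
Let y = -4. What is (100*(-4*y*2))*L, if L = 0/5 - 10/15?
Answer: -6400/3 ≈ -2133.3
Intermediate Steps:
L = -⅔ (L = 0*(⅕) - 10*1/15 = 0 - ⅔ = -⅔ ≈ -0.66667)
(100*(-4*y*2))*L = (100*(-4*(-4)*2))*(-⅔) = (100*(16*2))*(-⅔) = (100*32)*(-⅔) = 3200*(-⅔) = -6400/3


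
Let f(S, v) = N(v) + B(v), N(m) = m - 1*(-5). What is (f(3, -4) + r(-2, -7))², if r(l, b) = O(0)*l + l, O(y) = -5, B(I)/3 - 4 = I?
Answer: 81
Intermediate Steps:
B(I) = 12 + 3*I
N(m) = 5 + m (N(m) = m + 5 = 5 + m)
r(l, b) = -4*l (r(l, b) = -5*l + l = -4*l)
f(S, v) = 17 + 4*v (f(S, v) = (5 + v) + (12 + 3*v) = 17 + 4*v)
(f(3, -4) + r(-2, -7))² = ((17 + 4*(-4)) - 4*(-2))² = ((17 - 16) + 8)² = (1 + 8)² = 9² = 81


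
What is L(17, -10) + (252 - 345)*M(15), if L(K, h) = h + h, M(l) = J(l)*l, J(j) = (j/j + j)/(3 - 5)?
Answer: 11140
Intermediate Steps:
J(j) = -½ - j/2 (J(j) = (1 + j)/(-2) = (1 + j)*(-½) = -½ - j/2)
M(l) = l*(-½ - l/2) (M(l) = (-½ - l/2)*l = l*(-½ - l/2))
L(K, h) = 2*h
L(17, -10) + (252 - 345)*M(15) = 2*(-10) + (252 - 345)*(-½*15*(1 + 15)) = -20 - (-93)*15*16/2 = -20 - 93*(-120) = -20 + 11160 = 11140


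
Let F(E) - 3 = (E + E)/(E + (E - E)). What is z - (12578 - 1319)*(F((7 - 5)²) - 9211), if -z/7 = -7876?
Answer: 103705486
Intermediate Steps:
F(E) = 5 (F(E) = 3 + (E + E)/(E + (E - E)) = 3 + (2*E)/(E + 0) = 3 + (2*E)/E = 3 + 2 = 5)
z = 55132 (z = -7*(-7876) = 55132)
z - (12578 - 1319)*(F((7 - 5)²) - 9211) = 55132 - (12578 - 1319)*(5 - 9211) = 55132 - 11259*(-9206) = 55132 - 1*(-103650354) = 55132 + 103650354 = 103705486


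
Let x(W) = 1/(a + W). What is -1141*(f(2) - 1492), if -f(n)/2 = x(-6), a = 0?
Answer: 5105975/3 ≈ 1.7020e+6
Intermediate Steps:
x(W) = 1/W (x(W) = 1/(0 + W) = 1/W)
f(n) = ⅓ (f(n) = -2/(-6) = -2*(-⅙) = ⅓)
-1141*(f(2) - 1492) = -1141*(⅓ - 1492) = -1141*(-4475/3) = 5105975/3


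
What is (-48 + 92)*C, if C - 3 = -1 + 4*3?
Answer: 616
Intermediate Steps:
C = 14 (C = 3 + (-1 + 4*3) = 3 + (-1 + 12) = 3 + 11 = 14)
(-48 + 92)*C = (-48 + 92)*14 = 44*14 = 616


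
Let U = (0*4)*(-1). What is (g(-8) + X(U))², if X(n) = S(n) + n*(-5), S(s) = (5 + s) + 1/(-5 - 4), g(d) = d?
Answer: 784/81 ≈ 9.6790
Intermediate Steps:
U = 0 (U = 0*(-1) = 0)
S(s) = 44/9 + s (S(s) = (5 + s) + 1/(-9) = (5 + s) - ⅑ = 44/9 + s)
X(n) = 44/9 - 4*n (X(n) = (44/9 + n) + n*(-5) = (44/9 + n) - 5*n = 44/9 - 4*n)
(g(-8) + X(U))² = (-8 + (44/9 - 4*0))² = (-8 + (44/9 + 0))² = (-8 + 44/9)² = (-28/9)² = 784/81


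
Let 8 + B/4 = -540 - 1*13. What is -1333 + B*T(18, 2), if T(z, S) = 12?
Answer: -28261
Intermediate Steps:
B = -2244 (B = -32 + 4*(-540 - 1*13) = -32 + 4*(-540 - 13) = -32 + 4*(-553) = -32 - 2212 = -2244)
-1333 + B*T(18, 2) = -1333 - 2244*12 = -1333 - 26928 = -28261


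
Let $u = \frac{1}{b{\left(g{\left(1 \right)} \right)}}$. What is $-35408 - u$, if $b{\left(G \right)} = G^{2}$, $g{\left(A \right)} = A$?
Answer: $-35409$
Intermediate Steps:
$u = 1$ ($u = \frac{1}{1^{2}} = 1^{-1} = 1$)
$-35408 - u = -35408 - 1 = -35409$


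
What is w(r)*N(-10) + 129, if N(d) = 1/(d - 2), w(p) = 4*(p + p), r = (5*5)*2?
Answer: 287/3 ≈ 95.667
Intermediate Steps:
r = 50 (r = 25*2 = 50)
w(p) = 8*p (w(p) = 4*(2*p) = 8*p)
N(d) = 1/(-2 + d)
w(r)*N(-10) + 129 = (8*50)/(-2 - 10) + 129 = 400/(-12) + 129 = 400*(-1/12) + 129 = -100/3 + 129 = 287/3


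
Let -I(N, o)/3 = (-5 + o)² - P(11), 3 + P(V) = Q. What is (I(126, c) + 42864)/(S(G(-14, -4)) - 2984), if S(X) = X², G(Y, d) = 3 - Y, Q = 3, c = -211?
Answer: 13872/385 ≈ 36.031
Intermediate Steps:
P(V) = 0 (P(V) = -3 + 3 = 0)
I(N, o) = -3*(-5 + o)² (I(N, o) = -3*((-5 + o)² - 1*0) = -3*((-5 + o)² + 0) = -3*(-5 + o)²)
(I(126, c) + 42864)/(S(G(-14, -4)) - 2984) = (-3*(-5 - 211)² + 42864)/((3 - 1*(-14))² - 2984) = (-3*(-216)² + 42864)/((3 + 14)² - 2984) = (-3*46656 + 42864)/(17² - 2984) = (-139968 + 42864)/(289 - 2984) = -97104/(-2695) = -97104*(-1/2695) = 13872/385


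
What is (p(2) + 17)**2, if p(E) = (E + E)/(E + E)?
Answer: 324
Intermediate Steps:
p(E) = 1 (p(E) = (2*E)/((2*E)) = (2*E)*(1/(2*E)) = 1)
(p(2) + 17)**2 = (1 + 17)**2 = 18**2 = 324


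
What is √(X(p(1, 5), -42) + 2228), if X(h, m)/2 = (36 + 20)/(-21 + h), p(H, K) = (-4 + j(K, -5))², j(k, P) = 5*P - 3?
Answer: 2*√560375097/1003 ≈ 47.203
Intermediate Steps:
j(k, P) = -3 + 5*P
p(H, K) = 1024 (p(H, K) = (-4 + (-3 + 5*(-5)))² = (-4 + (-3 - 25))² = (-4 - 28)² = (-32)² = 1024)
X(h, m) = 112/(-21 + h) (X(h, m) = 2*((36 + 20)/(-21 + h)) = 2*(56/(-21 + h)) = 112/(-21 + h))
√(X(p(1, 5), -42) + 2228) = √(112/(-21 + 1024) + 2228) = √(112/1003 + 2228) = √(2234796/1003) = 2*√560375097/1003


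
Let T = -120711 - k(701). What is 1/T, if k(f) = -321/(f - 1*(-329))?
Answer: -1030/124332009 ≈ -8.2843e-6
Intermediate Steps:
k(f) = -321/(329 + f) (k(f) = -321/(f + 329) = -321/(329 + f))
T = -124332009/1030 (T = -120711 - (-321)/(329 + 701) = -120711 - (-321)/1030 = -120711 - 1*(-321/1030) = -120711 + 321/1030 = -124332009/1030 ≈ -1.2071e+5)
1/T = 1/(-124332009/1030) = -1030/124332009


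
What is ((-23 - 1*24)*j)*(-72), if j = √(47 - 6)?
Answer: 3384*√41 ≈ 21668.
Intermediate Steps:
j = √41 ≈ 6.4031
((-23 - 1*24)*j)*(-72) = ((-23 - 1*24)*√41)*(-72) = ((-23 - 24)*√41)*(-72) = -47*√41*(-72) = 3384*√41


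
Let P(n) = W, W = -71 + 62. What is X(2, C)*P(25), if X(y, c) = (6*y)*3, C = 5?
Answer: -324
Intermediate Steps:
W = -9
P(n) = -9
X(y, c) = 18*y
X(2, C)*P(25) = (18*2)*(-9) = 36*(-9) = -324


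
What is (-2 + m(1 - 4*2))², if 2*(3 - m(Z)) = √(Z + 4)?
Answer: ¼ - I*√3 ≈ 0.25 - 1.732*I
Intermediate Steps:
m(Z) = 3 - √(4 + Z)/2 (m(Z) = 3 - √(Z + 4)/2 = 3 - √(4 + Z)/2)
(-2 + m(1 - 4*2))² = (-2 + (3 - √(4 + (1 - 4*2))/2))² = (-2 + (3 - √(4 + (1 - 8))/2))² = (-2 + (3 - √(4 - 7)/2))² = (-2 + (3 - I*√3/2))² = (1 - I*√3/2)²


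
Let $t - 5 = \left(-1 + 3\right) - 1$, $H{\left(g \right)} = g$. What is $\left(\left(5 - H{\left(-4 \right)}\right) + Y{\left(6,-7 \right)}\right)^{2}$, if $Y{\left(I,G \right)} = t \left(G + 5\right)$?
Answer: $9$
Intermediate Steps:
$t = 6$ ($t = 5 + \left(\left(-1 + 3\right) - 1\right) = 5 + \left(2 - 1\right) = 5 + 1 = 6$)
$Y{\left(I,G \right)} = 30 + 6 G$ ($Y{\left(I,G \right)} = 6 \left(G + 5\right) = 6 \left(5 + G\right) = 30 + 6 G$)
$\left(\left(5 - H{\left(-4 \right)}\right) + Y{\left(6,-7 \right)}\right)^{2} = \left(\left(5 - -4\right) + \left(30 + 6 \left(-7\right)\right)\right)^{2} = \left(\left(5 + 4\right) + \left(30 - 42\right)\right)^{2} = \left(9 - 12\right)^{2} = \left(-3\right)^{2} = 9$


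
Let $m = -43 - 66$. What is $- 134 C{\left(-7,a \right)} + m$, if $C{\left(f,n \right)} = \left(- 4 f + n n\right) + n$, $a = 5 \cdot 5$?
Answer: $-90961$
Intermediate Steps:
$a = 25$
$C{\left(f,n \right)} = n + n^{2} - 4 f$ ($C{\left(f,n \right)} = \left(- 4 f + n^{2}\right) + n = \left(n^{2} - 4 f\right) + n = n + n^{2} - 4 f$)
$m = -109$ ($m = -43 - 66 = -109$)
$- 134 C{\left(-7,a \right)} + m = - 134 \left(25 + 25^{2} - -28\right) - 109 = - 134 \left(25 + 625 + 28\right) - 109 = \left(-134\right) 678 - 109 = -90852 - 109 = -90961$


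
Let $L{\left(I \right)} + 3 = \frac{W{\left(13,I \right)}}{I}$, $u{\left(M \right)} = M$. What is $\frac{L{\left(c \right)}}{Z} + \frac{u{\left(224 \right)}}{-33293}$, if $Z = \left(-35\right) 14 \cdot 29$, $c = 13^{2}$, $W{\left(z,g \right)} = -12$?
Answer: $- \frac{3080797}{473093530} \approx -0.006512$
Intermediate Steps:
$c = 169$
$Z = -14210$ ($Z = \left(-490\right) 29 = -14210$)
$L{\left(I \right)} = -3 - \frac{12}{I}$
$\frac{L{\left(c \right)}}{Z} + \frac{u{\left(224 \right)}}{-33293} = \frac{-3 - \frac{12}{169}}{-14210} + \frac{224}{-33293} = \left(-3 - \frac{12}{169}\right) \left(- \frac{1}{14210}\right) + 224 \left(- \frac{1}{33293}\right) = \left(-3 - \frac{12}{169}\right) \left(- \frac{1}{14210}\right) - \frac{224}{33293} = \left(- \frac{519}{169}\right) \left(- \frac{1}{14210}\right) - \frac{224}{33293} = \frac{519}{2401490} - \frac{224}{33293} = - \frac{3080797}{473093530}$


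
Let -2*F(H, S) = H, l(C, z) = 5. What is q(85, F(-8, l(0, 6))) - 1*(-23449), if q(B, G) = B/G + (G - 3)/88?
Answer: 2065383/88 ≈ 23470.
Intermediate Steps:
F(H, S) = -H/2
q(B, G) = -3/88 + G/88 + B/G (q(B, G) = B/G + (-3 + G)*(1/88) = B/G + (-3/88 + G/88) = -3/88 + G/88 + B/G)
q(85, F(-8, l(0, 6))) - 1*(-23449) = (85 + (-½*(-8))*(-3 - ½*(-8))/88)/((-½*(-8))) - 1*(-23449) = (85 + (1/88)*4*(-3 + 4))/4 + 23449 = (85 + (1/88)*4*1)/4 + 23449 = (85 + 1/22)/4 + 23449 = (¼)*(1871/22) + 23449 = 1871/88 + 23449 = 2065383/88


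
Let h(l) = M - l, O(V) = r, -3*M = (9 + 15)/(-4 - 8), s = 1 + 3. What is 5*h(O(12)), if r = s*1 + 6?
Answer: -140/3 ≈ -46.667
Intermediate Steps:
s = 4
M = ⅔ (M = -(9 + 15)/(3*(-4 - 8)) = -8/(-12) = -8*(-1)/12 = -⅓*(-2) = ⅔ ≈ 0.66667)
r = 10 (r = 4*1 + 6 = 4 + 6 = 10)
O(V) = 10
h(l) = ⅔ - l
5*h(O(12)) = 5*(⅔ - 1*10) = 5*(⅔ - 10) = 5*(-28/3) = -140/3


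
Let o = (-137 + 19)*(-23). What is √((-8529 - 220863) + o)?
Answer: I*√226678 ≈ 476.11*I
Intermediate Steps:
o = 2714 (o = -118*(-23) = 2714)
√((-8529 - 220863) + o) = √((-8529 - 220863) + 2714) = √(-229392 + 2714) = √(-226678) = I*√226678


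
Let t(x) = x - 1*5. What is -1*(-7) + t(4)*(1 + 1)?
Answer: 5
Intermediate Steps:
t(x) = -5 + x (t(x) = x - 5 = -5 + x)
-1*(-7) + t(4)*(1 + 1) = -1*(-7) + (-5 + 4)*(1 + 1) = 7 - 1*2 = 7 - 2 = 5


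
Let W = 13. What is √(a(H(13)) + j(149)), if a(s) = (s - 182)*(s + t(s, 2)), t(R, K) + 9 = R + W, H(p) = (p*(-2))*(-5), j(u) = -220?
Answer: 2*I*√3487 ≈ 118.1*I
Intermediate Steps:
H(p) = 10*p (H(p) = -2*p*(-5) = 10*p)
t(R, K) = 4 + R (t(R, K) = -9 + (R + 13) = -9 + (13 + R) = 4 + R)
a(s) = (-182 + s)*(4 + 2*s) (a(s) = (s - 182)*(s + (4 + s)) = (-182 + s)*(4 + 2*s))
√(a(H(13)) + j(149)) = √((-728 - 3600*13 + 2*(10*13)²) - 220) = √((-728 - 360*130 + 2*130²) - 220) = √((-728 - 46800 + 2*16900) - 220) = √((-728 - 46800 + 33800) - 220) = √(-13728 - 220) = √(-13948) = 2*I*√3487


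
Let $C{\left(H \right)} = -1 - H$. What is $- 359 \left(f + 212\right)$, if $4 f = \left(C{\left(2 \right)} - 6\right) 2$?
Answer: $- \frac{148985}{2} \approx -74493.0$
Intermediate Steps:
$f = - \frac{9}{2}$ ($f = \frac{\left(\left(-1 - 2\right) - 6\right) 2}{4} = \frac{\left(-3 - 6\right) 2}{4} = \frac{\left(-9\right) 2}{4} = \frac{1}{4} \left(-18\right) = - \frac{9}{2} \approx -4.5$)
$- 359 \left(f + 212\right) = - 359 \left(- \frac{9}{2} + 212\right) = \left(-359\right) \frac{415}{2} = - \frac{148985}{2}$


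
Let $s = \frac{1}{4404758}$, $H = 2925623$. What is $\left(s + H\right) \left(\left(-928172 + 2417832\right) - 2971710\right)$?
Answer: $- \frac{9549338200380990875}{2202379} \approx -4.3359 \cdot 10^{12}$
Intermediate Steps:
$s = \frac{1}{4404758} \approx 2.2703 \cdot 10^{-7}$
$\left(s + H\right) \left(\left(-928172 + 2417832\right) - 2971710\right) = \left(\frac{1}{4404758} + 2925623\right) \left(\left(-928172 + 2417832\right) - 2971710\right) = \frac{12886661314235 \left(1489660 - 2971710\right)}{4404758} = \frac{12886661314235}{4404758} \left(-1482050\right) = - \frac{9549338200380990875}{2202379}$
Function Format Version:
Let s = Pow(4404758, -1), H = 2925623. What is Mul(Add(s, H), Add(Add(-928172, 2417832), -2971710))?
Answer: Rational(-9549338200380990875, 2202379) ≈ -4.3359e+12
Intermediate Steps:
s = Rational(1, 4404758) ≈ 2.2703e-7
Mul(Add(s, H), Add(Add(-928172, 2417832), -2971710)) = Mul(Add(Rational(1, 4404758), 2925623), Add(Add(-928172, 2417832), -2971710)) = Mul(Rational(12886661314235, 4404758), Add(1489660, -2971710)) = Mul(Rational(12886661314235, 4404758), -1482050) = Rational(-9549338200380990875, 2202379)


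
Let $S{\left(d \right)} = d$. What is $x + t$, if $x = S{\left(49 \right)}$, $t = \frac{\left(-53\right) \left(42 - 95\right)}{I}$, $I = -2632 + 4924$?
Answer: $\frac{115117}{2292} \approx 50.226$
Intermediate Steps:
$I = 2292$
$t = \frac{2809}{2292}$ ($t = \frac{\left(-53\right) \left(42 - 95\right)}{2292} = \left(-53\right) \left(-53\right) \frac{1}{2292} = 2809 \cdot \frac{1}{2292} = \frac{2809}{2292} \approx 1.2256$)
$x = 49$
$x + t = 49 + \frac{2809}{2292} = \frac{115117}{2292}$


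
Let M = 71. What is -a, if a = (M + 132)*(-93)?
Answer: 18879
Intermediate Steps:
a = -18879 (a = (71 + 132)*(-93) = 203*(-93) = -18879)
-a = -1*(-18879) = 18879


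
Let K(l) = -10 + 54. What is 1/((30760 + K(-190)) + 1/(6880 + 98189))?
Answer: 105069/3236545477 ≈ 3.2463e-5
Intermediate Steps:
K(l) = 44
1/((30760 + K(-190)) + 1/(6880 + 98189)) = 1/((30760 + 44) + 1/(6880 + 98189)) = 1/(30804 + 1/105069) = 1/(3236545477/105069) = 105069/3236545477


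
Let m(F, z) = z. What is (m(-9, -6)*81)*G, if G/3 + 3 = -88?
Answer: 132678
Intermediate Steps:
G = -273 (G = -9 + 3*(-88) = -9 - 264 = -273)
(m(-9, -6)*81)*G = -6*81*(-273) = -486*(-273) = 132678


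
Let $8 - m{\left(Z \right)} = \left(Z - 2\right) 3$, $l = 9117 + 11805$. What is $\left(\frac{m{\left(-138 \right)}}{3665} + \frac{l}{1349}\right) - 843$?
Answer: $- \frac{4090607153}{4944085} \approx -827.37$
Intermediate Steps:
$l = 20922$
$m{\left(Z \right)} = 14 - 3 Z$ ($m{\left(Z \right)} = 8 - \left(Z - 2\right) 3 = 8 - \left(-2 + Z\right) 3 = 8 - \left(-6 + 3 Z\right) = 14 - 3 Z$)
$\left(\frac{m{\left(-138 \right)}}{3665} + \frac{l}{1349}\right) - 843 = \left(\frac{14 - -414}{3665} + \frac{20922}{1349}\right) - 843 = \left(\left(14 + 414\right) \frac{1}{3665} + 20922 \cdot \frac{1}{1349}\right) - 843 = \left(428 \cdot \frac{1}{3665} + \frac{20922}{1349}\right) - 843 = \left(\frac{428}{3665} + \frac{20922}{1349}\right) - 843 = \frac{77256502}{4944085} - 843 = - \frac{4090607153}{4944085}$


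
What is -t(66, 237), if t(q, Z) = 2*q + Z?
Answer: -369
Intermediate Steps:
t(q, Z) = Z + 2*q
-t(66, 237) = -(237 + 2*66) = -(237 + 132) = -1*369 = -369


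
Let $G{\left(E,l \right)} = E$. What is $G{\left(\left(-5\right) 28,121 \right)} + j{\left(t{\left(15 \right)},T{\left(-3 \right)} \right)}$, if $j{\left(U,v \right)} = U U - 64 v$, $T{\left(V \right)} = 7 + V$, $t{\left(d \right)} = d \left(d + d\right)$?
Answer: $202104$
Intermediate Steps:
$t{\left(d \right)} = 2 d^{2}$ ($t{\left(d \right)} = d 2 d = 2 d^{2}$)
$j{\left(U,v \right)} = U^{2} - 64 v$
$G{\left(\left(-5\right) 28,121 \right)} + j{\left(t{\left(15 \right)},T{\left(-3 \right)} \right)} = \left(-5\right) 28 + \left(\left(2 \cdot 15^{2}\right)^{2} - 64 \left(7 - 3\right)\right) = -140 + \left(\left(2 \cdot 225\right)^{2} - 256\right) = -140 - \left(256 - 450^{2}\right) = -140 + \left(202500 - 256\right) = -140 + 202244 = 202104$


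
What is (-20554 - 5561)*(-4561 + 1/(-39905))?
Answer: 950621025438/7981 ≈ 1.1911e+8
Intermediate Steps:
(-20554 - 5561)*(-4561 + 1/(-39905)) = -26115*(-4561 - 1/39905) = -26115*(-182006706/39905) = 950621025438/7981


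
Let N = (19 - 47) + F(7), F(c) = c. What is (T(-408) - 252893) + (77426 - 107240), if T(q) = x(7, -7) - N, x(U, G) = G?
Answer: -282693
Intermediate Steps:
N = -21 (N = (19 - 47) + 7 = -28 + 7 = -21)
T(q) = 14 (T(q) = -7 - 1*(-21) = -7 + 21 = 14)
(T(-408) - 252893) + (77426 - 107240) = (14 - 252893) + (77426 - 107240) = -252879 - 29814 = -282693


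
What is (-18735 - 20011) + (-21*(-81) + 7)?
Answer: -37038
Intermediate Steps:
(-18735 - 20011) + (-21*(-81) + 7) = -38746 + (1701 + 7) = -38746 + 1708 = -37038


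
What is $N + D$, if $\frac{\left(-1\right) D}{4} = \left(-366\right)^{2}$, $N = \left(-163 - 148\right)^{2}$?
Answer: $-439103$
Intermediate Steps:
$N = 96721$ ($N = \left(-311\right)^{2} = 96721$)
$D = -535824$ ($D = - 4 \left(-366\right)^{2} = \left(-4\right) 133956 = -535824$)
$N + D = 96721 - 535824 = -439103$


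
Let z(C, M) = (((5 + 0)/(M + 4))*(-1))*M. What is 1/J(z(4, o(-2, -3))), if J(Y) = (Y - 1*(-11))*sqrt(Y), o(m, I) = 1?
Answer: -I/10 ≈ -0.1*I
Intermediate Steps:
z(C, M) = -5*M/(4 + M) (z(C, M) = ((5/(4 + M))*(-1))*M = (-5/(4 + M))*M = -5*M/(4 + M))
J(Y) = sqrt(Y)*(11 + Y) (J(Y) = (Y + 11)*sqrt(Y) = (11 + Y)*sqrt(Y) = sqrt(Y)*(11 + Y))
1/J(z(4, o(-2, -3))) = 1/(sqrt(-5*1/(4 + 1))*(11 - 5*1/(4 + 1))) = 1/(sqrt(-5*1/5)*(11 - 5*1/5)) = 1/(sqrt(-5*1*1/5)*(11 - 5*1*1/5)) = 1/(sqrt(-1)*(11 - 1)) = 1/(I*10) = 1/(10*I) = -I/10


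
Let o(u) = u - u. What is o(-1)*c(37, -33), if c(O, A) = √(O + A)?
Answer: 0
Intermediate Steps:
c(O, A) = √(A + O)
o(u) = 0
o(-1)*c(37, -33) = 0*√(-33 + 37) = 0*√4 = 0*2 = 0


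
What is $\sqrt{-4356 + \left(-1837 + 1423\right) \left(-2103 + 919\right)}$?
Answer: $6 \sqrt{13495} \approx 697.01$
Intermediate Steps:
$\sqrt{-4356 + \left(-1837 + 1423\right) \left(-2103 + 919\right)} = \sqrt{-4356 - -490176} = \sqrt{-4356 + 490176} = \sqrt{485820} = 6 \sqrt{13495}$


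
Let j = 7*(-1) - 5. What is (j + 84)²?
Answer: 5184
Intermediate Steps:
j = -12 (j = -7 - 5 = -12)
(j + 84)² = (-12 + 84)² = 72² = 5184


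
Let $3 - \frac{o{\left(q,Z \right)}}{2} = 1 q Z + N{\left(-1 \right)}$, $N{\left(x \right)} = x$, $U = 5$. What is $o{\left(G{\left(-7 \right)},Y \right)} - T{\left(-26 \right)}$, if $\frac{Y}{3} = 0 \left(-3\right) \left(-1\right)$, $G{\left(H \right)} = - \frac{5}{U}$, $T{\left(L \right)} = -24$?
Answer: $32$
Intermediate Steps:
$G{\left(H \right)} = -1$ ($G{\left(H \right)} = - \frac{5}{5} = \left(-5\right) \frac{1}{5} = -1$)
$Y = 0$ ($Y = 3 \cdot 0 \left(-3\right) \left(-1\right) = 3 \cdot 0 \left(-1\right) = 3 \cdot 0 = 0$)
$o{\left(q,Z \right)} = 8 - 2 Z q$ ($o{\left(q,Z \right)} = 6 - 2 \left(1 q Z - 1\right) = 6 - 2 \left(q Z - 1\right) = 6 - 2 \left(Z q - 1\right) = 6 - 2 \left(-1 + Z q\right) = 6 - \left(-2 + 2 Z q\right) = 8 - 2 Z q$)
$o{\left(G{\left(-7 \right)},Y \right)} - T{\left(-26 \right)} = \left(8 - 0 \left(-1\right)\right) - -24 = \left(8 + 0\right) + 24 = 8 + 24 = 32$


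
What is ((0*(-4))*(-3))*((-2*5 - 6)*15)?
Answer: 0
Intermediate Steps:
((0*(-4))*(-3))*((-2*5 - 6)*15) = (0*(-3))*((-10 - 6)*15) = 0*(-16*15) = 0*(-240) = 0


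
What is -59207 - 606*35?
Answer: -80417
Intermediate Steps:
-59207 - 606*35 = -59207 - 21210 = -80417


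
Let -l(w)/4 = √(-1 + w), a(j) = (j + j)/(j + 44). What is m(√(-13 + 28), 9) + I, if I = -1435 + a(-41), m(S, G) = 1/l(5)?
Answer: -35099/24 ≈ -1462.5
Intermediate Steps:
a(j) = 2*j/(44 + j) (a(j) = (2*j)/(44 + j) = 2*j/(44 + j))
l(w) = -4*√(-1 + w)
m(S, G) = -⅛ (m(S, G) = 1/(-4*√(-1 + 5)) = 1/(-4*√4) = 1/(-4*2) = 1/(-8) = -⅛)
I = -4387/3 (I = -1435 + 2*(-41)/(44 - 41) = -1435 + 2*(-41)/3 = -1435 + 2*(-41)*(⅓) = -1435 - 82/3 = -4387/3 ≈ -1462.3)
m(√(-13 + 28), 9) + I = -⅛ - 4387/3 = -35099/24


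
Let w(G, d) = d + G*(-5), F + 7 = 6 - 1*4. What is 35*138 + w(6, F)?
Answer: 4795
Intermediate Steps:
F = -5 (F = -7 + (6 - 1*4) = -7 + (6 - 4) = -7 + 2 = -5)
w(G, d) = d - 5*G
35*138 + w(6, F) = 35*138 + (-5 - 5*6) = 4830 + (-5 - 30) = 4830 - 35 = 4795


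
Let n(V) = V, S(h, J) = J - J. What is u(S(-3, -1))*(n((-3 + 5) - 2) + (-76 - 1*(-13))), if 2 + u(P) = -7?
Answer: 567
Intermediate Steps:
S(h, J) = 0
u(P) = -9 (u(P) = -2 - 7 = -9)
u(S(-3, -1))*(n((-3 + 5) - 2) + (-76 - 1*(-13))) = -9*(((-3 + 5) - 2) + (-76 - 1*(-13))) = -9*((2 - 2) + (-76 + 13)) = -9*(0 - 63) = -9*(-63) = 567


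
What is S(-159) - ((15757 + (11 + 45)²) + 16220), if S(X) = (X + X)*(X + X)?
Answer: 66011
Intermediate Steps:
S(X) = 4*X² (S(X) = (2*X)*(2*X) = 4*X²)
S(-159) - ((15757 + (11 + 45)²) + 16220) = 4*(-159)² - ((15757 + (11 + 45)²) + 16220) = 4*25281 - ((15757 + 56²) + 16220) = 101124 - ((15757 + 3136) + 16220) = 101124 - (18893 + 16220) = 101124 - 1*35113 = 101124 - 35113 = 66011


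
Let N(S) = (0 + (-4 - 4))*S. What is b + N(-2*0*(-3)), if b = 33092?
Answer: 33092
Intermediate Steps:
N(S) = -8*S (N(S) = (0 - 8)*S = -8*S)
b + N(-2*0*(-3)) = 33092 - 8*(-2*0)*(-3) = 33092 - 0*(-3) = 33092 - 8*0 = 33092 + 0 = 33092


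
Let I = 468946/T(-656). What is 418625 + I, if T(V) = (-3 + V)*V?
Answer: 90486865473/216152 ≈ 4.1863e+5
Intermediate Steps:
T(V) = V*(-3 + V)
I = 234473/216152 (I = 468946/((-656*(-3 - 656))) = 468946/((-656*(-659))) = 468946/432304 = 468946*(1/432304) = 234473/216152 ≈ 1.0848)
418625 + I = 418625 + 234473/216152 = 90486865473/216152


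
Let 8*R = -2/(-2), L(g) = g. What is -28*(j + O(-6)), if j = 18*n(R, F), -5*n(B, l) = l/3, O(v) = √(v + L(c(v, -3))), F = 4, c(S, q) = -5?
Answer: 672/5 - 28*I*√11 ≈ 134.4 - 92.865*I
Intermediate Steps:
R = ⅛ (R = (-2/(-2))/8 = (-2*(-½))/8 = (⅛)*1 = ⅛ ≈ 0.12500)
O(v) = √(-5 + v) (O(v) = √(v - 5) = √(-5 + v))
n(B, l) = -l/15 (n(B, l) = -l/(5*3) = -l/15)
j = -24/5 (j = 18*(-1/15*4) = 18*(-4/15) = -24/5 ≈ -4.8000)
-28*(j + O(-6)) = -28*(-24/5 + √(-5 - 6)) = -28*(-24/5 + √(-11)) = -28*(-24/5 + I*√11) = 672/5 - 28*I*√11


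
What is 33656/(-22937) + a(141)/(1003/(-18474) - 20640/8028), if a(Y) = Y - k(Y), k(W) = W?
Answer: -33656/22937 ≈ -1.4673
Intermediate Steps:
a(Y) = 0 (a(Y) = Y - Y = 0)
33656/(-22937) + a(141)/(1003/(-18474) - 20640/8028) = 33656/(-22937) + 0/(1003/(-18474) - 20640/8028) = 33656*(-1/22937) + 0/(1003*(-1/18474) - 20640*1/8028) = -33656/22937 + 0/(-1003/18474 - 1720/669) = -33656/22937 + 0/(-3605143/1373234) = -33656/22937 + 0*(-1373234/3605143) = -33656/22937 + 0 = -33656/22937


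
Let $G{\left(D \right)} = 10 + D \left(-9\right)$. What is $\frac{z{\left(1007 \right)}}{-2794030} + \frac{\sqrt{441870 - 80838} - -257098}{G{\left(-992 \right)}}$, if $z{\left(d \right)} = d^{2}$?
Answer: $\frac{354637977489}{12486520070} + \frac{7 \sqrt{1842}}{4469} \approx 28.469$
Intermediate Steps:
$G{\left(D \right)} = 10 - 9 D$
$\frac{z{\left(1007 \right)}}{-2794030} + \frac{\sqrt{441870 - 80838} - -257098}{G{\left(-992 \right)}} = \frac{1007^{2}}{-2794030} + \frac{\sqrt{441870 - 80838} - -257098}{10 - -8928} = 1014049 \left(- \frac{1}{2794030}\right) + \frac{\sqrt{361032} + 257098}{10 + 8928} = - \frac{1014049}{2794030} + \frac{14 \sqrt{1842} + 257098}{8938} = - \frac{1014049}{2794030} + \left(257098 + 14 \sqrt{1842}\right) \frac{1}{8938} = - \frac{1014049}{2794030} + \left(\frac{128549}{4469} + \frac{7 \sqrt{1842}}{4469}\right) = \frac{354637977489}{12486520070} + \frac{7 \sqrt{1842}}{4469}$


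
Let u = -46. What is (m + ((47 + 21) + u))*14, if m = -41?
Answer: -266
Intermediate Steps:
(m + ((47 + 21) + u))*14 = (-41 + ((47 + 21) - 46))*14 = (-41 + (68 - 46))*14 = (-41 + 22)*14 = -19*14 = -266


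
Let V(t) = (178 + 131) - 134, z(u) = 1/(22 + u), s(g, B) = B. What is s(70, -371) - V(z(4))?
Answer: -546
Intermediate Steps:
V(t) = 175 (V(t) = 309 - 134 = 175)
s(70, -371) - V(z(4)) = -371 - 1*175 = -371 - 175 = -546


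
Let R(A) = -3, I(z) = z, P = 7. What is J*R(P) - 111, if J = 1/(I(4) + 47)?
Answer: -1888/17 ≈ -111.06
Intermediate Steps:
J = 1/51 (J = 1/(4 + 47) = 1/51 ≈ 0.019608)
J*R(P) - 111 = (1/51)*(-3) - 111 = -1/17 - 111 = -1888/17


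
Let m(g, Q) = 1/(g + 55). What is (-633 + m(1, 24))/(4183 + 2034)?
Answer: -35447/348152 ≈ -0.10181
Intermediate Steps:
m(g, Q) = 1/(55 + g)
(-633 + m(1, 24))/(4183 + 2034) = (-633 + 1/(55 + 1))/(4183 + 2034) = (-633 + 1/56)/6217 = (-633 + 1/56)*(1/6217) = -35447/56*1/6217 = -35447/348152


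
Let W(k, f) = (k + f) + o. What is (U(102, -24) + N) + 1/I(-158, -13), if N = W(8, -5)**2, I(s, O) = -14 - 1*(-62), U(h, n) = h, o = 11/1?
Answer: 14305/48 ≈ 298.02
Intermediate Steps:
o = 11 (o = 11*1 = 11)
W(k, f) = 11 + f + k (W(k, f) = (k + f) + 11 = (f + k) + 11 = 11 + f + k)
I(s, O) = 48 (I(s, O) = -14 + 62 = 48)
N = 196 (N = (11 - 5 + 8)**2 = 14**2 = 196)
(U(102, -24) + N) + 1/I(-158, -13) = (102 + 196) + 1/48 = 298 + 1/48 = 14305/48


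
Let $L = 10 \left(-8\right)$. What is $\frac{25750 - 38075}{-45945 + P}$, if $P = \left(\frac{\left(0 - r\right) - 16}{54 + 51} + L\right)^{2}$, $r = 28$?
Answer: $\frac{135883125}{435242489} \approx 0.3122$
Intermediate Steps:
$L = -80$
$P = \frac{71301136}{11025}$ ($P = \left(\frac{\left(0 - 28\right) - 16}{54 + 51} - 80\right)^{2} = \left(\frac{\left(0 - 28\right) - 16}{105} - 80\right)^{2} = \left(\left(-28 - 16\right) \frac{1}{105} - 80\right)^{2} = \left(\left(-44\right) \frac{1}{105} - 80\right)^{2} = \left(- \frac{44}{105} - 80\right)^{2} = \left(- \frac{8444}{105}\right)^{2} = \frac{71301136}{11025} \approx 6467.2$)
$\frac{25750 - 38075}{-45945 + P} = \frac{25750 - 38075}{-45945 + \frac{71301136}{11025}} = - \frac{12325}{- \frac{435242489}{11025}} = \left(-12325\right) \left(- \frac{11025}{435242489}\right) = \frac{135883125}{435242489}$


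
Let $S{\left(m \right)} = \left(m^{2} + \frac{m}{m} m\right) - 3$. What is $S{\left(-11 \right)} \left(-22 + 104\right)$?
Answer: $8774$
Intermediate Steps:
$S{\left(m \right)} = -3 + m + m^{2}$ ($S{\left(m \right)} = \left(m^{2} + 1 m\right) - 3 = \left(m^{2} + m\right) - 3 = \left(m + m^{2}\right) - 3 = -3 + m + m^{2}$)
$S{\left(-11 \right)} \left(-22 + 104\right) = \left(-3 - 11 + \left(-11\right)^{2}\right) \left(-22 + 104\right) = \left(-3 - 11 + 121\right) 82 = 107 \cdot 82 = 8774$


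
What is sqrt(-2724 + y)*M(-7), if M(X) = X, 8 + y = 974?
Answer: -7*I*sqrt(1758) ≈ -293.5*I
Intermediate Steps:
y = 966 (y = -8 + 974 = 966)
sqrt(-2724 + y)*M(-7) = sqrt(-2724 + 966)*(-7) = sqrt(-1758)*(-7) = (I*sqrt(1758))*(-7) = -7*I*sqrt(1758)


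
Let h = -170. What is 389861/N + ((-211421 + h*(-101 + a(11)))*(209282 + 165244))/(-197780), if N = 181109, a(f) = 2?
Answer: 6599595172420487/17909869010 ≈ 3.6849e+5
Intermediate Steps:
389861/N + ((-211421 + h*(-101 + a(11)))*(209282 + 165244))/(-197780) = 389861/181109 + ((-211421 - 170*(-101 + 2))*(209282 + 165244))/(-197780) = 389861*(1/181109) + ((-211421 - 170*(-99))*374526)*(-1/197780) = 389861/181109 + ((-211421 + 16830)*374526)*(-1/197780) = 389861/181109 - 194591*374526*(-1/197780) = 389861/181109 - 72879388866*(-1/197780) = 389861/181109 + 36439694433/98890 = 6599595172420487/17909869010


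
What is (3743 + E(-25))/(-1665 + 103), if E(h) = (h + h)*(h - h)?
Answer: -3743/1562 ≈ -2.3963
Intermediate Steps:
E(h) = 0 (E(h) = (2*h)*0 = 0)
(3743 + E(-25))/(-1665 + 103) = (3743 + 0)/(-1665 + 103) = 3743/(-1562) = 3743*(-1/1562) = -3743/1562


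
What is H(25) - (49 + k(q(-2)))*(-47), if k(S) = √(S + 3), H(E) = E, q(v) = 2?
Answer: 2328 + 47*√5 ≈ 2433.1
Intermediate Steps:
k(S) = √(3 + S)
H(25) - (49 + k(q(-2)))*(-47) = 25 - (49 + √(3 + 2))*(-47) = 25 - (49 + √5)*(-47) = 25 - (-2303 - 47*√5) = 25 + (2303 + 47*√5) = 2328 + 47*√5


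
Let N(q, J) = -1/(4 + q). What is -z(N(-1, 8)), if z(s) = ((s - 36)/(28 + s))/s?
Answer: -327/83 ≈ -3.9398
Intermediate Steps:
N(q, J) = -1/(4 + q)
z(s) = (-36 + s)/(s*(28 + s)) (z(s) = ((-36 + s)/(28 + s))/s = (-36 + s)/(s*(28 + s)))
-z(N(-1, 8)) = -(-36 - 1/(4 - 1))/(((-1/(4 - 1)))*(28 - 1/(4 - 1))) = -(-36 - 1/3)/(((-1/3))*(28 - 1/3)) = -(-36 - 1*1/3)/(((-1*1/3))*(28 - 1*1/3)) = -(-36 - 1/3)/((-1/3)*(28 - 1/3)) = -(-3)*(-109)/(83/3*3) = -(-3)*3*(-109)/(83*3) = -1*327/83 = -327/83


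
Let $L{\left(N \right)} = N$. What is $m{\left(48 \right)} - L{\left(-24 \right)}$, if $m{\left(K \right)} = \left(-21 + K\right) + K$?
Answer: $99$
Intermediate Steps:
$m{\left(K \right)} = -21 + 2 K$
$m{\left(48 \right)} - L{\left(-24 \right)} = \left(-21 + 2 \cdot 48\right) - -24 = \left(-21 + 96\right) + 24 = 75 + 24 = 99$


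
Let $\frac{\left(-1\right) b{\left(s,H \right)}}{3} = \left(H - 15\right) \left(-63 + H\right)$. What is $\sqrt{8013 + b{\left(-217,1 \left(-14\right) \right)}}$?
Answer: $3 \sqrt{146} \approx 36.249$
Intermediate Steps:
$b{\left(s,H \right)} = - 3 \left(-63 + H\right) \left(-15 + H\right)$ ($b{\left(s,H \right)} = - 3 \left(H - 15\right) \left(-63 + H\right) = - 3 \left(-15 + H\right) \left(-63 + H\right) = - 3 \left(-63 + H\right) \left(-15 + H\right)$)
$\sqrt{8013 + b{\left(-217,1 \left(-14\right) \right)}} = \sqrt{8013 - \left(2835 + 588 - 234 \left(-14\right)\right)} = \sqrt{8013 - \left(6111 + 588\right)} = \sqrt{8013 - 6699} = \sqrt{1314} = 3 \sqrt{146}$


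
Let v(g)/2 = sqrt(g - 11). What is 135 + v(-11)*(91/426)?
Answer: 135 + 91*I*sqrt(22)/213 ≈ 135.0 + 2.0039*I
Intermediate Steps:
v(g) = 2*sqrt(-11 + g) (v(g) = 2*sqrt(g - 11) = 2*sqrt(-11 + g))
135 + v(-11)*(91/426) = 135 + (2*sqrt(-11 - 11))*(91/426) = 135 + (2*sqrt(-22))*(91*(1/426)) = 135 + (2*(I*sqrt(22)))*(91/426) = 135 + (2*I*sqrt(22))*(91/426) = 135 + 91*I*sqrt(22)/213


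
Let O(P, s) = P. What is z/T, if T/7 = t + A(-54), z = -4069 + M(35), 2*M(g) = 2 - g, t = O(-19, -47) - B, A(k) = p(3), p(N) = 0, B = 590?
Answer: 8171/8526 ≈ 0.95836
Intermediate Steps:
A(k) = 0
t = -609 (t = -19 - 1*590 = -19 - 590 = -609)
M(g) = 1 - g/2 (M(g) = (2 - g)/2 = 1 - g/2)
z = -8171/2 (z = -4069 + (1 - ½*35) = -4069 + (1 - 35/2) = -4069 - 33/2 = -8171/2 ≈ -4085.5)
T = -4263 (T = 7*(-609 + 0) = 7*(-609) = -4263)
z/T = -8171/2/(-4263) = -8171/2*(-1/4263) = 8171/8526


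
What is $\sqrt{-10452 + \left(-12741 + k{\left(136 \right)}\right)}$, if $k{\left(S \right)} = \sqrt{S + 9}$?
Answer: $\sqrt{-23193 + \sqrt{145}} \approx 152.25 i$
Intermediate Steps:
$k{\left(S \right)} = \sqrt{9 + S}$
$\sqrt{-10452 + \left(-12741 + k{\left(136 \right)}\right)} = \sqrt{-10452 - \left(12741 - \sqrt{9 + 136}\right)} = \sqrt{-10452 - \left(12741 - \sqrt{145}\right)} = \sqrt{-23193 + \sqrt{145}}$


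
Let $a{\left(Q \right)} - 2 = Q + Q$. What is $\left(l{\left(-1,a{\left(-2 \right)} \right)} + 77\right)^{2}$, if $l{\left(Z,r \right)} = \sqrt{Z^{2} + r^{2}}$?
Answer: $\left(77 + \sqrt{5}\right)^{2} \approx 6278.4$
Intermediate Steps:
$a{\left(Q \right)} = 2 + 2 Q$ ($a{\left(Q \right)} = 2 + \left(Q + Q\right) = 2 + 2 Q$)
$\left(l{\left(-1,a{\left(-2 \right)} \right)} + 77\right)^{2} = \left(\sqrt{\left(-1\right)^{2} + \left(2 + 2 \left(-2\right)\right)^{2}} + 77\right)^{2} = \left(\sqrt{1 + \left(2 - 4\right)^{2}} + 77\right)^{2} = \left(\sqrt{1 + \left(-2\right)^{2}} + 77\right)^{2} = \left(\sqrt{1 + 4} + 77\right)^{2} = \left(\sqrt{5} + 77\right)^{2} = \left(77 + \sqrt{5}\right)^{2}$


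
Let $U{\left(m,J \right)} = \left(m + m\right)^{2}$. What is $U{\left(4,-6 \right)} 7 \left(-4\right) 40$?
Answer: $-71680$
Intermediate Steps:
$U{\left(m,J \right)} = 4 m^{2}$ ($U{\left(m,J \right)} = \left(2 m\right)^{2} = 4 m^{2}$)
$U{\left(4,-6 \right)} 7 \left(-4\right) 40 = 4 \cdot 4^{2} \cdot 7 \left(-4\right) 40 = 4 \cdot 16 \left(-28\right) 40 = 64 \left(-28\right) 40 = \left(-1792\right) 40 = -71680$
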